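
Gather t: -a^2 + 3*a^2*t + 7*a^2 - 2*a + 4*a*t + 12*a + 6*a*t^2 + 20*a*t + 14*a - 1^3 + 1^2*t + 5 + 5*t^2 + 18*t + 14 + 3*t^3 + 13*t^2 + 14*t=6*a^2 + 24*a + 3*t^3 + t^2*(6*a + 18) + t*(3*a^2 + 24*a + 33) + 18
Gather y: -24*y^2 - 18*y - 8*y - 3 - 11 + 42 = -24*y^2 - 26*y + 28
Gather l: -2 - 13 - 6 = -21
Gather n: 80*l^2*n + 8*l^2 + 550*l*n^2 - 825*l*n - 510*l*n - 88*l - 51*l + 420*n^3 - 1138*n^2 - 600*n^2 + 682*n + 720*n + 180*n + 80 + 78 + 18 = 8*l^2 - 139*l + 420*n^3 + n^2*(550*l - 1738) + n*(80*l^2 - 1335*l + 1582) + 176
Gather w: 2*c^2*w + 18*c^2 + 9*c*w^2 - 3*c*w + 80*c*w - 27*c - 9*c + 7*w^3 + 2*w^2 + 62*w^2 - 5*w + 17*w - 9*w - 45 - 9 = 18*c^2 - 36*c + 7*w^3 + w^2*(9*c + 64) + w*(2*c^2 + 77*c + 3) - 54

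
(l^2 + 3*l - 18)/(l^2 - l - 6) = (l + 6)/(l + 2)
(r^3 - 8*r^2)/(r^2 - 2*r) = r*(r - 8)/(r - 2)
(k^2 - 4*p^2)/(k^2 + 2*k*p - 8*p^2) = (k + 2*p)/(k + 4*p)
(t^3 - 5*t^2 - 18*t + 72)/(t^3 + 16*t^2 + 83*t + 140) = (t^2 - 9*t + 18)/(t^2 + 12*t + 35)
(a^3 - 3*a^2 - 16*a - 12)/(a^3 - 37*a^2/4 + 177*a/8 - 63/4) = 8*(a^2 + 3*a + 2)/(8*a^2 - 26*a + 21)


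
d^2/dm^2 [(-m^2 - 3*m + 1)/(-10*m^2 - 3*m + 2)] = 2*(270*m^3 - 240*m^2 + 90*m - 7)/(1000*m^6 + 900*m^5 - 330*m^4 - 333*m^3 + 66*m^2 + 36*m - 8)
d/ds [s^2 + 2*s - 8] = 2*s + 2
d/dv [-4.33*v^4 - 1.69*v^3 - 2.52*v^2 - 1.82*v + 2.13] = -17.32*v^3 - 5.07*v^2 - 5.04*v - 1.82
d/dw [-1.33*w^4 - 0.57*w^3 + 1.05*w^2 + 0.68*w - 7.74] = -5.32*w^3 - 1.71*w^2 + 2.1*w + 0.68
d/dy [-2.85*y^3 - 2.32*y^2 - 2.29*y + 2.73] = -8.55*y^2 - 4.64*y - 2.29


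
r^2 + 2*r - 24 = (r - 4)*(r + 6)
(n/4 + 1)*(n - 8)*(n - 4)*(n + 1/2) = n^4/4 - 15*n^3/8 - 5*n^2 + 30*n + 16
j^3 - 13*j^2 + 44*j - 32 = (j - 8)*(j - 4)*(j - 1)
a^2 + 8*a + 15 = (a + 3)*(a + 5)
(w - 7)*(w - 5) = w^2 - 12*w + 35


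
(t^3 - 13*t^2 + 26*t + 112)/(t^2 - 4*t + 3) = (t^3 - 13*t^2 + 26*t + 112)/(t^2 - 4*t + 3)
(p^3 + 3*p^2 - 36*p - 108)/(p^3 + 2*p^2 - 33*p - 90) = (p + 6)/(p + 5)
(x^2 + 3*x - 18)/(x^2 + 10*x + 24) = (x - 3)/(x + 4)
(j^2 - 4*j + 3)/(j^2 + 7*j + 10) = (j^2 - 4*j + 3)/(j^2 + 7*j + 10)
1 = 1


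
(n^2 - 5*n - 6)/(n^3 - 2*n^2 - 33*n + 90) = (n^2 - 5*n - 6)/(n^3 - 2*n^2 - 33*n + 90)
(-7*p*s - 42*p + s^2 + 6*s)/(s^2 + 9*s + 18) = (-7*p + s)/(s + 3)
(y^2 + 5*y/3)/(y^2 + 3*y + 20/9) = 3*y/(3*y + 4)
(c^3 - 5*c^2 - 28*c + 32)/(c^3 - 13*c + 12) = (c - 8)/(c - 3)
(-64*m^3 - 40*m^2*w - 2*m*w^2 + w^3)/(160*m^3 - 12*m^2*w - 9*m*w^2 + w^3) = (2*m + w)/(-5*m + w)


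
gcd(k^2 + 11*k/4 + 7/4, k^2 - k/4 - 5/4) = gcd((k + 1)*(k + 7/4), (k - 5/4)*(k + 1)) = k + 1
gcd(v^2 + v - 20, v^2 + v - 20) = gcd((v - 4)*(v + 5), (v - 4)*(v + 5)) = v^2 + v - 20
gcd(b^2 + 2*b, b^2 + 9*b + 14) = b + 2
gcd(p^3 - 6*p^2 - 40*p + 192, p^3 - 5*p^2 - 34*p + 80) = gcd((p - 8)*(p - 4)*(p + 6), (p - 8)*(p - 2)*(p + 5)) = p - 8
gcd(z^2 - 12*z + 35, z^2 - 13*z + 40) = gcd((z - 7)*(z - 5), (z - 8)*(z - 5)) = z - 5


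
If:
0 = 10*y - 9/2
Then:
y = 9/20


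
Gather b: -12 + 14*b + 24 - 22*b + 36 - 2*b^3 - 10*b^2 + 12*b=-2*b^3 - 10*b^2 + 4*b + 48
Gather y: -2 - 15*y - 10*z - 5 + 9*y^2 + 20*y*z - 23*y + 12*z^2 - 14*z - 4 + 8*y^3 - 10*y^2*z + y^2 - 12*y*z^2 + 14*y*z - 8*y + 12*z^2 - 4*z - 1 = 8*y^3 + y^2*(10 - 10*z) + y*(-12*z^2 + 34*z - 46) + 24*z^2 - 28*z - 12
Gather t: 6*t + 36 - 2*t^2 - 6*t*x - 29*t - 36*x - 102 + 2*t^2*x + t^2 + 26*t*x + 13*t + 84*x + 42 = t^2*(2*x - 1) + t*(20*x - 10) + 48*x - 24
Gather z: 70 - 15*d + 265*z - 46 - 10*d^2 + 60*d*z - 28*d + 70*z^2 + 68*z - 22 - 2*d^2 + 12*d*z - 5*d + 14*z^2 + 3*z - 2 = -12*d^2 - 48*d + 84*z^2 + z*(72*d + 336)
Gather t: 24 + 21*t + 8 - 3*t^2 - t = -3*t^2 + 20*t + 32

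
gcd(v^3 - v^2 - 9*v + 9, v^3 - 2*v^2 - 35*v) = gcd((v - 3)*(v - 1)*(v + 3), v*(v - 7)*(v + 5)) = 1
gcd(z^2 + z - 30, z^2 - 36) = z + 6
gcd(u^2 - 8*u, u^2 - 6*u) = u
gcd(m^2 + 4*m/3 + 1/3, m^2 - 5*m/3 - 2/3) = m + 1/3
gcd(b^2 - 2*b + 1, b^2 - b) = b - 1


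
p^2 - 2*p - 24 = (p - 6)*(p + 4)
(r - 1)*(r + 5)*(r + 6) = r^3 + 10*r^2 + 19*r - 30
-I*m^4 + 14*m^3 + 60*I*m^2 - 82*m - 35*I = (m + I)*(m + 5*I)*(m + 7*I)*(-I*m + 1)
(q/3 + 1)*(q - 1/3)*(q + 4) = q^3/3 + 20*q^2/9 + 29*q/9 - 4/3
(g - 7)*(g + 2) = g^2 - 5*g - 14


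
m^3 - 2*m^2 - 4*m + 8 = (m - 2)^2*(m + 2)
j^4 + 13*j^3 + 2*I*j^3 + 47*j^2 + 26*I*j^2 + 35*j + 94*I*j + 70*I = (j + 1)*(j + 5)*(j + 7)*(j + 2*I)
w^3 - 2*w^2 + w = w*(w - 1)^2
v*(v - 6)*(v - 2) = v^3 - 8*v^2 + 12*v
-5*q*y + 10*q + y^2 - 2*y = (-5*q + y)*(y - 2)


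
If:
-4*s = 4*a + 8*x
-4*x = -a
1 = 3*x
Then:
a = 4/3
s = -2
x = 1/3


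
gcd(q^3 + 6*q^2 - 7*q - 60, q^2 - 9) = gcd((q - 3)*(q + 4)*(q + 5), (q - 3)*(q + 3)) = q - 3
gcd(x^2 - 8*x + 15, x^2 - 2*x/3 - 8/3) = 1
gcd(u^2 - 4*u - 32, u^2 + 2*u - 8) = u + 4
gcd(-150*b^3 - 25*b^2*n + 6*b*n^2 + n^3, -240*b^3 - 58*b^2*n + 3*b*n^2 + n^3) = 30*b^2 + 11*b*n + n^2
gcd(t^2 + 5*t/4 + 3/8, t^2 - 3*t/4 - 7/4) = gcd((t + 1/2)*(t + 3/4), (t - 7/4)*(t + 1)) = 1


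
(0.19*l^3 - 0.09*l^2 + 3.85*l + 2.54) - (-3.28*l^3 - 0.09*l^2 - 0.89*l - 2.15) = 3.47*l^3 + 4.74*l + 4.69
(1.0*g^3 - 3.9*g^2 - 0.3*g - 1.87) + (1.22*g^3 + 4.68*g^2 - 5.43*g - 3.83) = 2.22*g^3 + 0.78*g^2 - 5.73*g - 5.7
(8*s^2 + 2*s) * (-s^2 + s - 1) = -8*s^4 + 6*s^3 - 6*s^2 - 2*s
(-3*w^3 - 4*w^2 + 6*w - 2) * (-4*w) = 12*w^4 + 16*w^3 - 24*w^2 + 8*w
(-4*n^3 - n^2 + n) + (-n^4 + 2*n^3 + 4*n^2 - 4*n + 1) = -n^4 - 2*n^3 + 3*n^2 - 3*n + 1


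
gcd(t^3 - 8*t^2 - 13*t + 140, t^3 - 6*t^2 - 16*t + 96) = t + 4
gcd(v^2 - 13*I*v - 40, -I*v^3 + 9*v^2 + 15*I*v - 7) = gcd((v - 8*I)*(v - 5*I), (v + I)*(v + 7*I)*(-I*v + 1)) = 1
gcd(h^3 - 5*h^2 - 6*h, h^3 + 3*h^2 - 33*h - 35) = h + 1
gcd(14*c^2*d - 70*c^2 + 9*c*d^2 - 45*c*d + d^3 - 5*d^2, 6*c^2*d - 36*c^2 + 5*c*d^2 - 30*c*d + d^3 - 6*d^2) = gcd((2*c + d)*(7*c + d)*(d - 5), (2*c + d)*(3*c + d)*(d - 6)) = 2*c + d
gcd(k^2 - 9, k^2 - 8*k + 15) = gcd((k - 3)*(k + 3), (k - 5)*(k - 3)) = k - 3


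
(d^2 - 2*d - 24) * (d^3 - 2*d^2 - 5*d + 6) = d^5 - 4*d^4 - 25*d^3 + 64*d^2 + 108*d - 144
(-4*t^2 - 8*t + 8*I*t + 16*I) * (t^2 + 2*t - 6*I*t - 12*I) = -4*t^4 - 16*t^3 + 32*I*t^3 + 32*t^2 + 128*I*t^2 + 192*t + 128*I*t + 192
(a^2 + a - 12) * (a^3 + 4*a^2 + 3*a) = a^5 + 5*a^4 - 5*a^3 - 45*a^2 - 36*a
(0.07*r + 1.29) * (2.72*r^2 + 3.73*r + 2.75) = 0.1904*r^3 + 3.7699*r^2 + 5.0042*r + 3.5475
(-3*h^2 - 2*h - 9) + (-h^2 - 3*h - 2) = -4*h^2 - 5*h - 11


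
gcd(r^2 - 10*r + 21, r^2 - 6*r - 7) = r - 7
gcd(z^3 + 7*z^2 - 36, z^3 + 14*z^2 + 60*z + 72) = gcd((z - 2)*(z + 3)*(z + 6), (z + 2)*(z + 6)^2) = z + 6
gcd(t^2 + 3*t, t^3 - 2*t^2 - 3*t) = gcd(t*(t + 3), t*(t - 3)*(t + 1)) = t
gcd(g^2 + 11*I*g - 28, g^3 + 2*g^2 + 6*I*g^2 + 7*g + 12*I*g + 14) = g + 7*I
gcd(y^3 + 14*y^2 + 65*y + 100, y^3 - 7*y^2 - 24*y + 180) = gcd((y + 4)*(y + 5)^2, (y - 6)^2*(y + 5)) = y + 5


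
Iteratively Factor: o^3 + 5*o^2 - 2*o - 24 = (o + 3)*(o^2 + 2*o - 8) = (o + 3)*(o + 4)*(o - 2)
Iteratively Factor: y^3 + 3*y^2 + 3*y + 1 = (y + 1)*(y^2 + 2*y + 1) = (y + 1)^2*(y + 1)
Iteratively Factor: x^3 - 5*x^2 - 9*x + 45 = (x - 3)*(x^2 - 2*x - 15) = (x - 5)*(x - 3)*(x + 3)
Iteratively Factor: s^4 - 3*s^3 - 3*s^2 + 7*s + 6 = (s - 3)*(s^3 - 3*s - 2) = (s - 3)*(s + 1)*(s^2 - s - 2) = (s - 3)*(s + 1)^2*(s - 2)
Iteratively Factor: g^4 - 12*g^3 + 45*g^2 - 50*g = (g - 5)*(g^3 - 7*g^2 + 10*g) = g*(g - 5)*(g^2 - 7*g + 10) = g*(g - 5)^2*(g - 2)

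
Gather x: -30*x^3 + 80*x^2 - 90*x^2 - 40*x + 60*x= -30*x^3 - 10*x^2 + 20*x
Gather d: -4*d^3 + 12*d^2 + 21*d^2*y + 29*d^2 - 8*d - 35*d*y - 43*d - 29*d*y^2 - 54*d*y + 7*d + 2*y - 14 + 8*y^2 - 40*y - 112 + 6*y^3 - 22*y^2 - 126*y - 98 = -4*d^3 + d^2*(21*y + 41) + d*(-29*y^2 - 89*y - 44) + 6*y^3 - 14*y^2 - 164*y - 224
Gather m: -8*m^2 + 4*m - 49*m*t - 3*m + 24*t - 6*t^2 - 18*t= -8*m^2 + m*(1 - 49*t) - 6*t^2 + 6*t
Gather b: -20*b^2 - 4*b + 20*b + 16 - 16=-20*b^2 + 16*b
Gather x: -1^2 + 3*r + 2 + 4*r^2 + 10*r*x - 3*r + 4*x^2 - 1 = 4*r^2 + 10*r*x + 4*x^2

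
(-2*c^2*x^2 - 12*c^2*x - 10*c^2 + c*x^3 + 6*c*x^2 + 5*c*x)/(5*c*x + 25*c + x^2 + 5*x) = c*(-2*c*x - 2*c + x^2 + x)/(5*c + x)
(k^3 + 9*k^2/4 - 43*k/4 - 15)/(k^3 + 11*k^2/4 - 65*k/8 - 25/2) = 2*(k - 3)/(2*k - 5)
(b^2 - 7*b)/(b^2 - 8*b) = (b - 7)/(b - 8)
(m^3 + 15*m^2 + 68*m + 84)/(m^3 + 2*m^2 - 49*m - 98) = (m + 6)/(m - 7)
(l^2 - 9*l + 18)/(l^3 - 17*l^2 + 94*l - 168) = (l - 3)/(l^2 - 11*l + 28)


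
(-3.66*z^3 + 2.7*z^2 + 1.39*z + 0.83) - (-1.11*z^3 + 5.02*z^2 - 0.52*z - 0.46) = -2.55*z^3 - 2.32*z^2 + 1.91*z + 1.29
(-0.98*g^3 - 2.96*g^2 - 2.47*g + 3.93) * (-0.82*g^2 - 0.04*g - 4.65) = 0.8036*g^5 + 2.4664*g^4 + 6.7008*g^3 + 10.6402*g^2 + 11.3283*g - 18.2745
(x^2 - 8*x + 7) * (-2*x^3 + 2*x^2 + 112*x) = -2*x^5 + 18*x^4 + 82*x^3 - 882*x^2 + 784*x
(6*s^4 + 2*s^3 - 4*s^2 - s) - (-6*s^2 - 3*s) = 6*s^4 + 2*s^3 + 2*s^2 + 2*s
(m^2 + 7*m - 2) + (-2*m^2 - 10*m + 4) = -m^2 - 3*m + 2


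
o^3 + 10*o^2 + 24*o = o*(o + 4)*(o + 6)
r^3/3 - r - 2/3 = (r/3 + 1/3)*(r - 2)*(r + 1)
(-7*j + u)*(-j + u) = 7*j^2 - 8*j*u + u^2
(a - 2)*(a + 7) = a^2 + 5*a - 14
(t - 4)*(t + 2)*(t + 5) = t^3 + 3*t^2 - 18*t - 40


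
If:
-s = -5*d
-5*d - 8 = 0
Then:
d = -8/5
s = -8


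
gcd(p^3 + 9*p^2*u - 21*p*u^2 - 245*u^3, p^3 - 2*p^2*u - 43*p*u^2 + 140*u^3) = p^2 + 2*p*u - 35*u^2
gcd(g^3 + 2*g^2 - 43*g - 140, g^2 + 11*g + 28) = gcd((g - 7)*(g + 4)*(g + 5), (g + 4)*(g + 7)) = g + 4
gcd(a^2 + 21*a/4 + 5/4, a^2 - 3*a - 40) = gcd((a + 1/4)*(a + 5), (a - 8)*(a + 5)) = a + 5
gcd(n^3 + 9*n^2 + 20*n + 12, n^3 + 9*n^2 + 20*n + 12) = n^3 + 9*n^2 + 20*n + 12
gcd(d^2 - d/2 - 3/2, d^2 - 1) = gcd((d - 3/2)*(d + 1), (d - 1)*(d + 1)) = d + 1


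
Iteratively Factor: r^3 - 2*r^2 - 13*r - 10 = (r + 2)*(r^2 - 4*r - 5) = (r - 5)*(r + 2)*(r + 1)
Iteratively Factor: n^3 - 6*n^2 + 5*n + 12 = (n - 3)*(n^2 - 3*n - 4) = (n - 3)*(n + 1)*(n - 4)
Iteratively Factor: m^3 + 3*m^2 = (m + 3)*(m^2) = m*(m + 3)*(m)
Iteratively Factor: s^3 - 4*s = (s)*(s^2 - 4) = s*(s - 2)*(s + 2)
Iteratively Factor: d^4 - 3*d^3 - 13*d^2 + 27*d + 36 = (d - 3)*(d^3 - 13*d - 12) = (d - 3)*(d + 1)*(d^2 - d - 12) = (d - 3)*(d + 1)*(d + 3)*(d - 4)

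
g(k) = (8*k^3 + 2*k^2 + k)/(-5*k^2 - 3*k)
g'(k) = (10*k + 3)*(8*k^3 + 2*k^2 + k)/(-5*k^2 - 3*k)^2 + (24*k^2 + 4*k + 1)/(-5*k^2 - 3*k)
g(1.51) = -2.11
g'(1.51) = -1.48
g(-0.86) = 4.00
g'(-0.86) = 6.33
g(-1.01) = 3.48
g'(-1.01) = 1.59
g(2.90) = -4.23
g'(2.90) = -1.56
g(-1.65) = 3.71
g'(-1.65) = -1.11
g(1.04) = -1.43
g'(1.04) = -1.40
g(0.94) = -1.29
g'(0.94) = -1.37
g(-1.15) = 3.37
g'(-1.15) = 0.17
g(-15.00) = 24.60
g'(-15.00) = -1.60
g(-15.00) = 24.60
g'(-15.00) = -1.60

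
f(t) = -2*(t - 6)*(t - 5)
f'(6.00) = -2.00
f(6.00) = 0.00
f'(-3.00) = 34.00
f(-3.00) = -144.00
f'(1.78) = 14.88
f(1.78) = -27.18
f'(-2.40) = 31.60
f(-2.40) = -124.32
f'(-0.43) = 23.72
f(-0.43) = -69.83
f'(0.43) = 20.28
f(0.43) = -50.91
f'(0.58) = 19.68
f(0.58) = -47.91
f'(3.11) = 9.56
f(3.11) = -10.92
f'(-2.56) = 32.24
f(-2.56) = -129.43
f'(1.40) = 16.40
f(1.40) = -33.12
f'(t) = 22 - 4*t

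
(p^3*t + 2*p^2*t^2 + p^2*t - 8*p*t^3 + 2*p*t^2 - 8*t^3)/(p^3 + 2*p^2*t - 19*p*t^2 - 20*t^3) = t*(p^3 + 2*p^2*t + p^2 - 8*p*t^2 + 2*p*t - 8*t^2)/(p^3 + 2*p^2*t - 19*p*t^2 - 20*t^3)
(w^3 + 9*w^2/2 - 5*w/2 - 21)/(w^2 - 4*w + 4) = (2*w^2 + 13*w + 21)/(2*(w - 2))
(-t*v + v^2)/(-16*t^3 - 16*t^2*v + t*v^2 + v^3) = v*(t - v)/(16*t^3 + 16*t^2*v - t*v^2 - v^3)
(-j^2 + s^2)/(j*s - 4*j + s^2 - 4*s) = (-j + s)/(s - 4)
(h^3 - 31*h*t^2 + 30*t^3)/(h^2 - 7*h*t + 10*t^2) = (-h^2 - 5*h*t + 6*t^2)/(-h + 2*t)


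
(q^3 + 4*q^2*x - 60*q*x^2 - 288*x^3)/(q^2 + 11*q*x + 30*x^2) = (q^2 - 2*q*x - 48*x^2)/(q + 5*x)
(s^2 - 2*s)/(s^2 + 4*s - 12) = s/(s + 6)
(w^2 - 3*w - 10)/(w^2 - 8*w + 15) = (w + 2)/(w - 3)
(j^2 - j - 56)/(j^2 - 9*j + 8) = (j + 7)/(j - 1)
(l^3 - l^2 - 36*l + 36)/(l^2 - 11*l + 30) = (l^2 + 5*l - 6)/(l - 5)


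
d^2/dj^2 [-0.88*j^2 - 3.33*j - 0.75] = -1.76000000000000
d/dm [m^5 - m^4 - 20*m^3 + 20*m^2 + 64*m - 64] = 5*m^4 - 4*m^3 - 60*m^2 + 40*m + 64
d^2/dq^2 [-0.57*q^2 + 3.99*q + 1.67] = -1.14000000000000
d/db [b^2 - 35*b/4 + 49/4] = 2*b - 35/4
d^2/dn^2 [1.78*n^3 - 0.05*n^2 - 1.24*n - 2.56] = 10.68*n - 0.1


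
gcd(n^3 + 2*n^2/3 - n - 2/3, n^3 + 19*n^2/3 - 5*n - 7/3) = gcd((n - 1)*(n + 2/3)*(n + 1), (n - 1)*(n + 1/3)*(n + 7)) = n - 1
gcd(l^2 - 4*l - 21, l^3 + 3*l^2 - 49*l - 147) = l^2 - 4*l - 21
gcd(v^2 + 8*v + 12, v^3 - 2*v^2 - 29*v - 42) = v + 2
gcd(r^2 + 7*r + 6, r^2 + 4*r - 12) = r + 6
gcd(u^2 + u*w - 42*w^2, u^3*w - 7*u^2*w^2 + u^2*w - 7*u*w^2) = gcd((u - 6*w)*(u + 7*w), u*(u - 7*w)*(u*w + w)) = 1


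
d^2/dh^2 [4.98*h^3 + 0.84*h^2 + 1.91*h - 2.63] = 29.88*h + 1.68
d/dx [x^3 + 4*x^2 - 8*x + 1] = 3*x^2 + 8*x - 8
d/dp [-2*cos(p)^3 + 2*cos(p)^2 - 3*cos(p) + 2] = (6*cos(p)^2 - 4*cos(p) + 3)*sin(p)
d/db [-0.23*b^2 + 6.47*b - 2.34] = 6.47 - 0.46*b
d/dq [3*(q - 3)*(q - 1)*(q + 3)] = 9*q^2 - 6*q - 27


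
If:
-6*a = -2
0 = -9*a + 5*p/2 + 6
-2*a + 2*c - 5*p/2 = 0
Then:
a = 1/3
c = -7/6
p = -6/5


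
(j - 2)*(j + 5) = j^2 + 3*j - 10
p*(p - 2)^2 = p^3 - 4*p^2 + 4*p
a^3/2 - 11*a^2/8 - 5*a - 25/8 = (a/2 + 1/2)*(a - 5)*(a + 5/4)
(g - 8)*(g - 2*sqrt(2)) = g^2 - 8*g - 2*sqrt(2)*g + 16*sqrt(2)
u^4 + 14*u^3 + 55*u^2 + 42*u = u*(u + 1)*(u + 6)*(u + 7)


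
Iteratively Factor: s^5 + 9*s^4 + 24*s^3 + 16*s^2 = (s)*(s^4 + 9*s^3 + 24*s^2 + 16*s) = s^2*(s^3 + 9*s^2 + 24*s + 16) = s^2*(s + 1)*(s^2 + 8*s + 16) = s^2*(s + 1)*(s + 4)*(s + 4)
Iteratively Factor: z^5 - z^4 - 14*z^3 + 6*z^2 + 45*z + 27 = (z + 1)*(z^4 - 2*z^3 - 12*z^2 + 18*z + 27) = (z + 1)*(z + 3)*(z^3 - 5*z^2 + 3*z + 9) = (z - 3)*(z + 1)*(z + 3)*(z^2 - 2*z - 3) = (z - 3)^2*(z + 1)*(z + 3)*(z + 1)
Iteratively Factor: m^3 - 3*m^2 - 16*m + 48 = (m - 3)*(m^2 - 16) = (m - 3)*(m + 4)*(m - 4)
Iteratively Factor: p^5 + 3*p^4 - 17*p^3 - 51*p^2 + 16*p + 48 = (p + 4)*(p^4 - p^3 - 13*p^2 + p + 12) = (p + 3)*(p + 4)*(p^3 - 4*p^2 - p + 4) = (p - 4)*(p + 3)*(p + 4)*(p^2 - 1) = (p - 4)*(p + 1)*(p + 3)*(p + 4)*(p - 1)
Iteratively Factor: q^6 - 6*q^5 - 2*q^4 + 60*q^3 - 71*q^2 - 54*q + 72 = (q + 1)*(q^5 - 7*q^4 + 5*q^3 + 55*q^2 - 126*q + 72) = (q - 1)*(q + 1)*(q^4 - 6*q^3 - q^2 + 54*q - 72) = (q - 3)*(q - 1)*(q + 1)*(q^3 - 3*q^2 - 10*q + 24) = (q - 3)*(q - 2)*(q - 1)*(q + 1)*(q^2 - q - 12) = (q - 3)*(q - 2)*(q - 1)*(q + 1)*(q + 3)*(q - 4)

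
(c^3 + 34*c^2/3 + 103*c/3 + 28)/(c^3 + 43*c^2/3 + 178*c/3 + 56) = (c + 3)/(c + 6)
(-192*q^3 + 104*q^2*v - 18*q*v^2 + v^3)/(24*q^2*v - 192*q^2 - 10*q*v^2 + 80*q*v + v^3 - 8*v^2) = (-8*q + v)/(v - 8)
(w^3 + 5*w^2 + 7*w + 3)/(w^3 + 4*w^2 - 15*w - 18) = (w^2 + 4*w + 3)/(w^2 + 3*w - 18)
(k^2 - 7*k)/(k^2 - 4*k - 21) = k/(k + 3)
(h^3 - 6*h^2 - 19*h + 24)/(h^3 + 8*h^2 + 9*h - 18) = (h - 8)/(h + 6)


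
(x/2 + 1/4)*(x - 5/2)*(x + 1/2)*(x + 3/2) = x^4/2 - 9*x^2/4 - 2*x - 15/32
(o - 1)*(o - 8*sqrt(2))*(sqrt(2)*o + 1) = sqrt(2)*o^3 - 15*o^2 - sqrt(2)*o^2 - 8*sqrt(2)*o + 15*o + 8*sqrt(2)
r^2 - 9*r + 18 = (r - 6)*(r - 3)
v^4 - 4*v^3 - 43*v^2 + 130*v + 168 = (v - 7)*(v - 4)*(v + 1)*(v + 6)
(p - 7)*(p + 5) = p^2 - 2*p - 35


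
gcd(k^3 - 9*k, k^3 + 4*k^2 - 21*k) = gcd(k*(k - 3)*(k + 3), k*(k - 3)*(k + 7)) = k^2 - 3*k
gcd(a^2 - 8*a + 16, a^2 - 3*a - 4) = a - 4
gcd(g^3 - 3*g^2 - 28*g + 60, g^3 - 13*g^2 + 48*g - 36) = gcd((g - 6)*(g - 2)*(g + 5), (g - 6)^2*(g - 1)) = g - 6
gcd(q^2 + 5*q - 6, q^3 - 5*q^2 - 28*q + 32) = q - 1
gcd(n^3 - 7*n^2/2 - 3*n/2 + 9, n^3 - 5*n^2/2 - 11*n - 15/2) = n + 3/2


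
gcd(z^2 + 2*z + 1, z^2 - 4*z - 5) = z + 1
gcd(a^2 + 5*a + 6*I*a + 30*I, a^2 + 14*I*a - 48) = a + 6*I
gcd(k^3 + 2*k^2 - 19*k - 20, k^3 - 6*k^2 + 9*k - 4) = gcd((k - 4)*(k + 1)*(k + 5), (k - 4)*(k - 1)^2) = k - 4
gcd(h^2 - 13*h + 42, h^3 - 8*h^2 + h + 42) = h - 7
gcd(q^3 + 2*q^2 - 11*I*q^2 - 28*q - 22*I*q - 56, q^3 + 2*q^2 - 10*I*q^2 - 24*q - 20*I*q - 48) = q^2 + q*(2 - 4*I) - 8*I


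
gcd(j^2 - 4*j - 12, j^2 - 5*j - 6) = j - 6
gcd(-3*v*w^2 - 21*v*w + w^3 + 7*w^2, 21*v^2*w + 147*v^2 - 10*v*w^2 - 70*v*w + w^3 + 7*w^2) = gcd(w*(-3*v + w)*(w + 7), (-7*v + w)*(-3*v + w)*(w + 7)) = 3*v*w + 21*v - w^2 - 7*w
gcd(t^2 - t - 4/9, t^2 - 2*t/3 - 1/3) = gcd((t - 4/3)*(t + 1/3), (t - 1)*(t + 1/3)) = t + 1/3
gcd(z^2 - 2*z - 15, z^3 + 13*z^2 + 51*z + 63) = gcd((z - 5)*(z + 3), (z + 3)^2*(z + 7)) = z + 3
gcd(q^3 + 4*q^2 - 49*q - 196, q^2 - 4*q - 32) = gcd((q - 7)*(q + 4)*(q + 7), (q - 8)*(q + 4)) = q + 4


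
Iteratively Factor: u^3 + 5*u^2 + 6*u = (u)*(u^2 + 5*u + 6) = u*(u + 2)*(u + 3)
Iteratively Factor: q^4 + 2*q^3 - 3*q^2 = (q)*(q^3 + 2*q^2 - 3*q) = q*(q - 1)*(q^2 + 3*q) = q*(q - 1)*(q + 3)*(q)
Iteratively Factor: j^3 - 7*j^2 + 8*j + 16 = (j + 1)*(j^2 - 8*j + 16) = (j - 4)*(j + 1)*(j - 4)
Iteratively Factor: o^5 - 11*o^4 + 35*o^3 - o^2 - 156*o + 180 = (o + 2)*(o^4 - 13*o^3 + 61*o^2 - 123*o + 90) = (o - 3)*(o + 2)*(o^3 - 10*o^2 + 31*o - 30) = (o - 5)*(o - 3)*(o + 2)*(o^2 - 5*o + 6) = (o - 5)*(o - 3)*(o - 2)*(o + 2)*(o - 3)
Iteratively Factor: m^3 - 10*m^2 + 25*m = (m - 5)*(m^2 - 5*m) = m*(m - 5)*(m - 5)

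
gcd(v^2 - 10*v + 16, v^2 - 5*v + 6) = v - 2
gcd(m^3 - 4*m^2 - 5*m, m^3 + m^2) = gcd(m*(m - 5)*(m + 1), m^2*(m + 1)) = m^2 + m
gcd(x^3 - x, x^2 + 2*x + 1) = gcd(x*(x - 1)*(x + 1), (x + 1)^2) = x + 1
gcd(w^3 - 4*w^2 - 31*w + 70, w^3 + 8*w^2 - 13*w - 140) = w + 5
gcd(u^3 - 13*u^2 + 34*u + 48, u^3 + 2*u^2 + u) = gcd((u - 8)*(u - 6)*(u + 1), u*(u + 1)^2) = u + 1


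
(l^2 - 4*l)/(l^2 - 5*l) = (l - 4)/(l - 5)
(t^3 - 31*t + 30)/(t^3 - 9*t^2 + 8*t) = (t^2 + t - 30)/(t*(t - 8))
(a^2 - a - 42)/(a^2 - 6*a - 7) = (a + 6)/(a + 1)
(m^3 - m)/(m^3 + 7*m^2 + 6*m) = (m - 1)/(m + 6)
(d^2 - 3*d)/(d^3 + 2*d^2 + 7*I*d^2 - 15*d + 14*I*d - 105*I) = d/(d^2 + d*(5 + 7*I) + 35*I)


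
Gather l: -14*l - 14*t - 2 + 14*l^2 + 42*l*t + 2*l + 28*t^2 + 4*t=14*l^2 + l*(42*t - 12) + 28*t^2 - 10*t - 2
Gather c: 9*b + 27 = 9*b + 27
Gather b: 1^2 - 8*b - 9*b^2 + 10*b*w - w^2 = -9*b^2 + b*(10*w - 8) - w^2 + 1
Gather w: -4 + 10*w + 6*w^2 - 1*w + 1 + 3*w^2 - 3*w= 9*w^2 + 6*w - 3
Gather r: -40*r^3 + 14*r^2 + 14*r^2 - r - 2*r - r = -40*r^3 + 28*r^2 - 4*r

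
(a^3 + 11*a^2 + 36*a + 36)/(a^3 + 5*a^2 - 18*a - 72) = (a + 2)/(a - 4)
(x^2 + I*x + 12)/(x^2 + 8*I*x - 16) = (x - 3*I)/(x + 4*I)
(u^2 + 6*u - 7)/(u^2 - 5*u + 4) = (u + 7)/(u - 4)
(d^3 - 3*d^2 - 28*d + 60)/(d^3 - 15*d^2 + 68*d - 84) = (d + 5)/(d - 7)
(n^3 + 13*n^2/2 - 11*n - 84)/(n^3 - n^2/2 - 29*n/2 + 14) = (n + 6)/(n - 1)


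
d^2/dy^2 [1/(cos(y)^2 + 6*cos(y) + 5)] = (-8*sin(y)^4 + 36*sin(y)^2 + 105*cos(y) - 9*cos(3*y) + 96)/(2*(cos(y) + 1)^3*(cos(y) + 5)^3)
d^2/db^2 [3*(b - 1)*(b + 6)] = 6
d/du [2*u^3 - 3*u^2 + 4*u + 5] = 6*u^2 - 6*u + 4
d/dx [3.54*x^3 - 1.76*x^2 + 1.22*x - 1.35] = 10.62*x^2 - 3.52*x + 1.22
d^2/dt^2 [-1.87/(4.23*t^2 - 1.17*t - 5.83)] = (-66.919446*t^2 + 18.509634*t + 1.87*(8.46*t - 1.17)*(16.92*t - 2.34) + 92.231766)/(-4.23*t^2 + 1.17*t + 5.83)^3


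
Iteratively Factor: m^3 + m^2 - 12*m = (m - 3)*(m^2 + 4*m) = (m - 3)*(m + 4)*(m)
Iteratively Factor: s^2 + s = (s + 1)*(s)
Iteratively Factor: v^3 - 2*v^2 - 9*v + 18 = (v - 3)*(v^2 + v - 6) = (v - 3)*(v - 2)*(v + 3)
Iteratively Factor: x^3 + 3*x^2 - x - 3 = (x - 1)*(x^2 + 4*x + 3) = (x - 1)*(x + 1)*(x + 3)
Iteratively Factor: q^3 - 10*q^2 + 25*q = (q - 5)*(q^2 - 5*q) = (q - 5)^2*(q)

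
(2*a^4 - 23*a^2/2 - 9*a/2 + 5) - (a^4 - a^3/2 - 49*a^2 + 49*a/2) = a^4 + a^3/2 + 75*a^2/2 - 29*a + 5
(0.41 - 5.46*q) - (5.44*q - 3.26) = 3.67 - 10.9*q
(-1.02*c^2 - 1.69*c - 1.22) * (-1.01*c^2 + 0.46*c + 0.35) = 1.0302*c^4 + 1.2377*c^3 + 0.0978000000000001*c^2 - 1.1527*c - 0.427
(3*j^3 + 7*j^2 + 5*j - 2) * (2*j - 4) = 6*j^4 + 2*j^3 - 18*j^2 - 24*j + 8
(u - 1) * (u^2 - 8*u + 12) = u^3 - 9*u^2 + 20*u - 12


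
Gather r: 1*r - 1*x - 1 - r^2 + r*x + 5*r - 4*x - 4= -r^2 + r*(x + 6) - 5*x - 5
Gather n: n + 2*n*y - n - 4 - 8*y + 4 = 2*n*y - 8*y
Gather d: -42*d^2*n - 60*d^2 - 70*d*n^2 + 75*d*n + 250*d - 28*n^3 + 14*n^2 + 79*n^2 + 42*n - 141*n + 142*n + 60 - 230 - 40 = d^2*(-42*n - 60) + d*(-70*n^2 + 75*n + 250) - 28*n^3 + 93*n^2 + 43*n - 210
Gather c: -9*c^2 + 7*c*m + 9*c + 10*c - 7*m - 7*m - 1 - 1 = -9*c^2 + c*(7*m + 19) - 14*m - 2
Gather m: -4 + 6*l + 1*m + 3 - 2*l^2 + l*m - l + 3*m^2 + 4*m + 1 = -2*l^2 + 5*l + 3*m^2 + m*(l + 5)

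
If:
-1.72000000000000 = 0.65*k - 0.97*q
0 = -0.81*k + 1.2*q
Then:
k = 362.11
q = 244.42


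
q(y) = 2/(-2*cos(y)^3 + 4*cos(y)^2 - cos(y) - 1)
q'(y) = 2*(-6*sin(y)*cos(y)^2 + 8*sin(y)*cos(y) - sin(y))/(-2*cos(y)^3 + 4*cos(y)^2 - cos(y) - 1)^2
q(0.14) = -200.53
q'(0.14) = 2913.86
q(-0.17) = -134.91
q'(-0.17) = -1626.44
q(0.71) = -6.06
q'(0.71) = 19.32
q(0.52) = -12.31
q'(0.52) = 53.58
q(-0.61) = -8.56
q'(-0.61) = -32.03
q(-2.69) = 0.44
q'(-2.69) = 0.54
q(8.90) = 0.48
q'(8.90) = -0.72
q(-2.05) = 3.94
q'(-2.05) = 41.10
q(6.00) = -46.65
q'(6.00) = -349.52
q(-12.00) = -10.14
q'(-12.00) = 40.76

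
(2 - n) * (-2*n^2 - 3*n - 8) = 2*n^3 - n^2 + 2*n - 16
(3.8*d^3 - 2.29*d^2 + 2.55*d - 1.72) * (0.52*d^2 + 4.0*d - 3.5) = 1.976*d^5 + 14.0092*d^4 - 21.134*d^3 + 17.3206*d^2 - 15.805*d + 6.02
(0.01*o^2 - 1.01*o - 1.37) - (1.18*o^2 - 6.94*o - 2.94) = -1.17*o^2 + 5.93*o + 1.57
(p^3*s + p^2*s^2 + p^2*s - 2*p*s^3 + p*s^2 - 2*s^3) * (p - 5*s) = p^4*s - 4*p^3*s^2 + p^3*s - 7*p^2*s^3 - 4*p^2*s^2 + 10*p*s^4 - 7*p*s^3 + 10*s^4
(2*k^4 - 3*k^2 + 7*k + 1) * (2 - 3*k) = -6*k^5 + 4*k^4 + 9*k^3 - 27*k^2 + 11*k + 2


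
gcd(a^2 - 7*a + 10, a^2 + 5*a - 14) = a - 2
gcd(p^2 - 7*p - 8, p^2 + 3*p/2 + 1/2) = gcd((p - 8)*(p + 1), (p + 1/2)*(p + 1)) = p + 1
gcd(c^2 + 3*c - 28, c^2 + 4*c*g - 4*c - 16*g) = c - 4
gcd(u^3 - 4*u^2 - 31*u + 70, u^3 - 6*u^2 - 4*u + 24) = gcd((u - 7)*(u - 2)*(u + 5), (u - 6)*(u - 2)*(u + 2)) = u - 2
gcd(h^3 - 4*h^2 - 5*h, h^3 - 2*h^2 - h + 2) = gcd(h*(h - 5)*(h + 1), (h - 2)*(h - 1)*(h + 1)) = h + 1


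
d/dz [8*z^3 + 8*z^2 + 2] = 8*z*(3*z + 2)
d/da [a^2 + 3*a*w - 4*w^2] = 2*a + 3*w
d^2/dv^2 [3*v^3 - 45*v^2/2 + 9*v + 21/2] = 18*v - 45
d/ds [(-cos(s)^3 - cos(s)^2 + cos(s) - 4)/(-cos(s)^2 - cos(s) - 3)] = (-sin(s)^4 + 2*sin(s)^2*cos(s) + 13*sin(s)^2 - 5)*sin(s)/(cos(s)^2 + cos(s) + 3)^2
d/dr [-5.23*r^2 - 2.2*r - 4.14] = -10.46*r - 2.2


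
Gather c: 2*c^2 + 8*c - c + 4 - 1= 2*c^2 + 7*c + 3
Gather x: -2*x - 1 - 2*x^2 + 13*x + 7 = -2*x^2 + 11*x + 6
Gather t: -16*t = -16*t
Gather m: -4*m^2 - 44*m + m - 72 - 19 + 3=-4*m^2 - 43*m - 88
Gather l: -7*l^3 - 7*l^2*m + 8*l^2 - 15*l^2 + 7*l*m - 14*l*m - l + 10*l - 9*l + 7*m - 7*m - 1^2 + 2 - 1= -7*l^3 + l^2*(-7*m - 7) - 7*l*m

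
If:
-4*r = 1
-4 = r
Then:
No Solution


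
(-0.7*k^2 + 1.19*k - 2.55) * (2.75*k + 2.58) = -1.925*k^3 + 1.4665*k^2 - 3.9423*k - 6.579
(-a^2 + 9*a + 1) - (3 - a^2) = 9*a - 2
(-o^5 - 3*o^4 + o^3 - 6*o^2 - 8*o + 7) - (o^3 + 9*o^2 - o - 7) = -o^5 - 3*o^4 - 15*o^2 - 7*o + 14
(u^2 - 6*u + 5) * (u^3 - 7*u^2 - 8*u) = u^5 - 13*u^4 + 39*u^3 + 13*u^2 - 40*u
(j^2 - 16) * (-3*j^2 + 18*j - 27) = -3*j^4 + 18*j^3 + 21*j^2 - 288*j + 432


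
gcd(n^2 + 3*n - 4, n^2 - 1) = n - 1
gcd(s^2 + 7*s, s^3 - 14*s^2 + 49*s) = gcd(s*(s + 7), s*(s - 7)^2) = s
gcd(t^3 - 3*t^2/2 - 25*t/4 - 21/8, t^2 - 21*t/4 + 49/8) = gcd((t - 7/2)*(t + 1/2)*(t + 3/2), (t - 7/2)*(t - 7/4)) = t - 7/2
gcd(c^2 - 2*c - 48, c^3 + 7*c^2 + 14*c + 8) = 1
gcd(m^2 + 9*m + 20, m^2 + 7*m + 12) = m + 4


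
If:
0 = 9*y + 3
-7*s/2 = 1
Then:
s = -2/7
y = -1/3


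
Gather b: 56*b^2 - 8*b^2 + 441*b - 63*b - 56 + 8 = 48*b^2 + 378*b - 48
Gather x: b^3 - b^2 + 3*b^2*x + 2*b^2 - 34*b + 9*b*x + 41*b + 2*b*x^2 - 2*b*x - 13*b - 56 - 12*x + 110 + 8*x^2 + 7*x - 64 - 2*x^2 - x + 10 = b^3 + b^2 - 6*b + x^2*(2*b + 6) + x*(3*b^2 + 7*b - 6)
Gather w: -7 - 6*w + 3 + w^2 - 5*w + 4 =w^2 - 11*w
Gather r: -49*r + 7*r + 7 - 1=6 - 42*r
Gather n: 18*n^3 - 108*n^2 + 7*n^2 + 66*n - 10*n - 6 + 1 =18*n^3 - 101*n^2 + 56*n - 5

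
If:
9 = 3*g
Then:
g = 3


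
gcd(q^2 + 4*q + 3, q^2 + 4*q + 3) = q^2 + 4*q + 3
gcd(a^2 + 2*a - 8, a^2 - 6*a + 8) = a - 2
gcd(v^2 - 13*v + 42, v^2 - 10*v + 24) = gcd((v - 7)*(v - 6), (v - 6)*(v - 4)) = v - 6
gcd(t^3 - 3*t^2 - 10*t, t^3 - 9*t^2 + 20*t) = t^2 - 5*t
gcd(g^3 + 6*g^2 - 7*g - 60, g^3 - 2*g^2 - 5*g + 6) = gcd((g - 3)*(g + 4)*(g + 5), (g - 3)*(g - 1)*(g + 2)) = g - 3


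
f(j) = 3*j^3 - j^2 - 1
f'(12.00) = 1272.00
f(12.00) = 5039.00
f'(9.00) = 711.00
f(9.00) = 2105.00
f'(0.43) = 0.80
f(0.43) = -0.95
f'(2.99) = 74.48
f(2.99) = 70.25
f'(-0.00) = 0.00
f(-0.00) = -1.00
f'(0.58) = 1.87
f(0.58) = -0.75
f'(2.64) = 57.45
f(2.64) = 47.23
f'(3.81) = 123.02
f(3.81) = 150.40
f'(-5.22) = 255.68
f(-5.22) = -454.96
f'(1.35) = 13.70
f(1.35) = 4.56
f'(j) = 9*j^2 - 2*j = j*(9*j - 2)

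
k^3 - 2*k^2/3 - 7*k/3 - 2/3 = (k - 2)*(k + 1/3)*(k + 1)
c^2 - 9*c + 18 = (c - 6)*(c - 3)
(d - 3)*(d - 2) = d^2 - 5*d + 6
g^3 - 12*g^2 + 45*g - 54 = (g - 6)*(g - 3)^2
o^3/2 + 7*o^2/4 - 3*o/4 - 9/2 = (o/2 + 1)*(o - 3/2)*(o + 3)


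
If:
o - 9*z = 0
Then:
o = 9*z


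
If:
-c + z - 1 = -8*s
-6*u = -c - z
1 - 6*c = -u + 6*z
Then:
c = 6/35 - z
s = 41/280 - z/4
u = 1/35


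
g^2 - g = g*(g - 1)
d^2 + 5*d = d*(d + 5)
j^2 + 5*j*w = j*(j + 5*w)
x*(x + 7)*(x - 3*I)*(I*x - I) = I*x^4 + 3*x^3 + 6*I*x^3 + 18*x^2 - 7*I*x^2 - 21*x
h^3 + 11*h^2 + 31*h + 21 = (h + 1)*(h + 3)*(h + 7)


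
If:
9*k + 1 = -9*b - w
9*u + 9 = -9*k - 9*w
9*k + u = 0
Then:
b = -17*w/72 - 17/72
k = w/8 + 1/8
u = -9*w/8 - 9/8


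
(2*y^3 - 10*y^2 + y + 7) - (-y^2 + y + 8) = 2*y^3 - 9*y^2 - 1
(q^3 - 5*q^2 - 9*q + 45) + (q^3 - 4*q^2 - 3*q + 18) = 2*q^3 - 9*q^2 - 12*q + 63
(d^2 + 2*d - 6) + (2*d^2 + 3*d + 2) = 3*d^2 + 5*d - 4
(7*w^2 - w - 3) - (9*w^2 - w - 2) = -2*w^2 - 1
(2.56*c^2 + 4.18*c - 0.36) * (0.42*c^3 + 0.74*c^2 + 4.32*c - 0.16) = 1.0752*c^5 + 3.65*c^4 + 14.0012*c^3 + 17.3816*c^2 - 2.224*c + 0.0576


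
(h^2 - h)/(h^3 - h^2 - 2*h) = (1 - h)/(-h^2 + h + 2)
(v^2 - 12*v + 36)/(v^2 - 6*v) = (v - 6)/v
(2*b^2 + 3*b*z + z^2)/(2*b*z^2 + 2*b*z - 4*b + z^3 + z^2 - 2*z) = (b + z)/(z^2 + z - 2)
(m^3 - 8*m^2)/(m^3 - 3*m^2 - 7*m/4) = 4*m*(8 - m)/(-4*m^2 + 12*m + 7)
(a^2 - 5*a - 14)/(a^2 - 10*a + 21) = (a + 2)/(a - 3)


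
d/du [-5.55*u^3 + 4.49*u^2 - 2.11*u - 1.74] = -16.65*u^2 + 8.98*u - 2.11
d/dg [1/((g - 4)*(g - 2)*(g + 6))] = (28 - 3*g^2)/(g^6 - 56*g^4 + 96*g^3 + 784*g^2 - 2688*g + 2304)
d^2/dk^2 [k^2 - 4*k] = 2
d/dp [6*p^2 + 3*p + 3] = 12*p + 3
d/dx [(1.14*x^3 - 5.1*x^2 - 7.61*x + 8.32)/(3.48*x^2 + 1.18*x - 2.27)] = (3.9672*x^4 + 2.6904*x^3 + 12.7014*x^2 - 34.7532*x + 7.4571)/(12.1104*x^4 + 8.2128*x^3 - 14.4068*x^2 - 5.3572*x + 5.1529)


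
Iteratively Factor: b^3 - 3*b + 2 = (b - 1)*(b^2 + b - 2) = (b - 1)*(b + 2)*(b - 1)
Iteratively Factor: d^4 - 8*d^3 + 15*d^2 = (d)*(d^3 - 8*d^2 + 15*d) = d*(d - 3)*(d^2 - 5*d) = d^2*(d - 3)*(d - 5)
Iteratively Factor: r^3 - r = (r)*(r^2 - 1) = r*(r - 1)*(r + 1)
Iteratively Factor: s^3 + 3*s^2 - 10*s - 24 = (s + 4)*(s^2 - s - 6) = (s + 2)*(s + 4)*(s - 3)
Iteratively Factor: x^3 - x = (x)*(x^2 - 1) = x*(x - 1)*(x + 1)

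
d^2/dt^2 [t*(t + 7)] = 2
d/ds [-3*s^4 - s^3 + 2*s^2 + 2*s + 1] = -12*s^3 - 3*s^2 + 4*s + 2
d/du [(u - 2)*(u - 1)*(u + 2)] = 3*u^2 - 2*u - 4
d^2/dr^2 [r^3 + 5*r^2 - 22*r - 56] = 6*r + 10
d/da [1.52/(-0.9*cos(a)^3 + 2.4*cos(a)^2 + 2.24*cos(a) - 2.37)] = (-4.104*cos(a)^2 + 7.296*cos(a) + 3.4048)*sin(a)/(0.9*cos(a)^3 - 2.4*cos(a)^2 - 2.24*cos(a) + 2.37)^2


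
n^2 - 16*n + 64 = (n - 8)^2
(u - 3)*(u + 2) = u^2 - u - 6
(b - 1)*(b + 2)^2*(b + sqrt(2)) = b^4 + sqrt(2)*b^3 + 3*b^3 + 3*sqrt(2)*b^2 - 4*b - 4*sqrt(2)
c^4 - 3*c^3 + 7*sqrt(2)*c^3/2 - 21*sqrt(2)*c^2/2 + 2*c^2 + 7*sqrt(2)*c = c*(c - 2)*(c - 1)*(c + 7*sqrt(2)/2)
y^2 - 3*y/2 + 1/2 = (y - 1)*(y - 1/2)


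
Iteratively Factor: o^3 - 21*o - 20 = (o + 1)*(o^2 - o - 20) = (o - 5)*(o + 1)*(o + 4)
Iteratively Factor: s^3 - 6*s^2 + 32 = (s - 4)*(s^2 - 2*s - 8) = (s - 4)*(s + 2)*(s - 4)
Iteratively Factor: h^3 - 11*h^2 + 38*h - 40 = (h - 5)*(h^2 - 6*h + 8) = (h - 5)*(h - 4)*(h - 2)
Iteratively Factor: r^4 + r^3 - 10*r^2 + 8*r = (r - 2)*(r^3 + 3*r^2 - 4*r) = (r - 2)*(r + 4)*(r^2 - r) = r*(r - 2)*(r + 4)*(r - 1)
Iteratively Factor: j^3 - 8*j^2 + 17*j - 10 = (j - 5)*(j^2 - 3*j + 2) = (j - 5)*(j - 1)*(j - 2)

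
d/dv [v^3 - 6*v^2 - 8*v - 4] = 3*v^2 - 12*v - 8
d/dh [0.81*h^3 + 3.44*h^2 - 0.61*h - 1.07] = 2.43*h^2 + 6.88*h - 0.61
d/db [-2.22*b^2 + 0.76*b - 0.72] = 0.76 - 4.44*b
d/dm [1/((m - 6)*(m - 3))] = (9 - 2*m)/(m^4 - 18*m^3 + 117*m^2 - 324*m + 324)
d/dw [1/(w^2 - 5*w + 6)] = (5 - 2*w)/(w^2 - 5*w + 6)^2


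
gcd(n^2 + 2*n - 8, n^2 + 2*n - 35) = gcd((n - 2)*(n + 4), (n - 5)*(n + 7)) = 1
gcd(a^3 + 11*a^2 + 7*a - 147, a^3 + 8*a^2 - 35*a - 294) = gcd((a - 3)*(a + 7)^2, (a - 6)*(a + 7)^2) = a^2 + 14*a + 49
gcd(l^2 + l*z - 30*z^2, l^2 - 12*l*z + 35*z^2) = -l + 5*z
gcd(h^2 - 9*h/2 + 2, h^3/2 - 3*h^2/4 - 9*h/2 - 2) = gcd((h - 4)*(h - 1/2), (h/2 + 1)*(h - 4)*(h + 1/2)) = h - 4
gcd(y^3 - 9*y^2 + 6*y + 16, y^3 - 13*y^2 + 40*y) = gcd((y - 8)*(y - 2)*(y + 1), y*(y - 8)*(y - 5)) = y - 8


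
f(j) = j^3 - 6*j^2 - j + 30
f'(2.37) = -12.59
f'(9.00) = 134.00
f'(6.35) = 43.77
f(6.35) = 37.76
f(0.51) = 28.06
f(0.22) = 29.50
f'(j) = 3*j^2 - 12*j - 1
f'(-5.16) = 140.80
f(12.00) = 882.00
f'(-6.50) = 203.75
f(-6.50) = -491.62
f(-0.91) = 25.19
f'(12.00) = 287.00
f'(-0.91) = 12.40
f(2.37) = 7.24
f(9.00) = 264.00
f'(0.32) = -4.53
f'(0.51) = -6.34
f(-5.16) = -261.98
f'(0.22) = -3.49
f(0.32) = 29.10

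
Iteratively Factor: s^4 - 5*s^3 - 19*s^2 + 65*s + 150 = (s + 2)*(s^3 - 7*s^2 - 5*s + 75) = (s - 5)*(s + 2)*(s^2 - 2*s - 15) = (s - 5)^2*(s + 2)*(s + 3)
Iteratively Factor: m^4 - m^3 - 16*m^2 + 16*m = (m - 4)*(m^3 + 3*m^2 - 4*m) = (m - 4)*(m - 1)*(m^2 + 4*m) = m*(m - 4)*(m - 1)*(m + 4)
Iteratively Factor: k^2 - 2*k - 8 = (k - 4)*(k + 2)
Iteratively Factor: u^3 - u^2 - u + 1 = (u - 1)*(u^2 - 1) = (u - 1)^2*(u + 1)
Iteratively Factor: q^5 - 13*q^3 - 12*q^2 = (q - 4)*(q^4 + 4*q^3 + 3*q^2) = q*(q - 4)*(q^3 + 4*q^2 + 3*q) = q*(q - 4)*(q + 3)*(q^2 + q) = q*(q - 4)*(q + 1)*(q + 3)*(q)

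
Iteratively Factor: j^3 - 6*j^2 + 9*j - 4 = (j - 1)*(j^2 - 5*j + 4) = (j - 1)^2*(j - 4)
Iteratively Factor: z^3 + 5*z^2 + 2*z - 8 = (z + 4)*(z^2 + z - 2) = (z - 1)*(z + 4)*(z + 2)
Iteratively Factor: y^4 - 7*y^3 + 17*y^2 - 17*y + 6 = (y - 2)*(y^3 - 5*y^2 + 7*y - 3) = (y - 2)*(y - 1)*(y^2 - 4*y + 3) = (y - 2)*(y - 1)^2*(y - 3)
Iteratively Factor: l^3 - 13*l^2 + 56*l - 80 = (l - 4)*(l^2 - 9*l + 20) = (l - 4)^2*(l - 5)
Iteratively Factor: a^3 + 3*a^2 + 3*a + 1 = (a + 1)*(a^2 + 2*a + 1) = (a + 1)^2*(a + 1)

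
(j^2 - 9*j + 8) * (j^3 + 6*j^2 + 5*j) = j^5 - 3*j^4 - 41*j^3 + 3*j^2 + 40*j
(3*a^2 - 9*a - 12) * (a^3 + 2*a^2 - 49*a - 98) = 3*a^5 - 3*a^4 - 177*a^3 + 123*a^2 + 1470*a + 1176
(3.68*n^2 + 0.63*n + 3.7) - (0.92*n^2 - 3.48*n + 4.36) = 2.76*n^2 + 4.11*n - 0.66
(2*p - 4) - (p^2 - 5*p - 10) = -p^2 + 7*p + 6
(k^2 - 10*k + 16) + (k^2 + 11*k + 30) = 2*k^2 + k + 46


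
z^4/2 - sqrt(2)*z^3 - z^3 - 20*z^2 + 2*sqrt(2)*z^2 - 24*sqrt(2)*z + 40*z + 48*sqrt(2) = (z/2 + sqrt(2))*(z - 2)*(z - 6*sqrt(2))*(z + 2*sqrt(2))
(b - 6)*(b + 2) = b^2 - 4*b - 12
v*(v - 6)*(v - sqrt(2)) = v^3 - 6*v^2 - sqrt(2)*v^2 + 6*sqrt(2)*v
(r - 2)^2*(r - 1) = r^3 - 5*r^2 + 8*r - 4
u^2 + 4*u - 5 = (u - 1)*(u + 5)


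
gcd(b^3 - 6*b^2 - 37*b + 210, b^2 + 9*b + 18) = b + 6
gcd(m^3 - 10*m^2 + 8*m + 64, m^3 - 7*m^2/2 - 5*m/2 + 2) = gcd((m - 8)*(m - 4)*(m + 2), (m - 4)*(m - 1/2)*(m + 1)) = m - 4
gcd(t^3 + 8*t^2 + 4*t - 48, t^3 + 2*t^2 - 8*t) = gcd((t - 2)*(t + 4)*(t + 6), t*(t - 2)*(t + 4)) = t^2 + 2*t - 8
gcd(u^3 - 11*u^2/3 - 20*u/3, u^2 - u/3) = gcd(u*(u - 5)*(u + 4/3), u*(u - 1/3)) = u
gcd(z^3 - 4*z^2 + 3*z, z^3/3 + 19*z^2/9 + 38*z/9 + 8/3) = 1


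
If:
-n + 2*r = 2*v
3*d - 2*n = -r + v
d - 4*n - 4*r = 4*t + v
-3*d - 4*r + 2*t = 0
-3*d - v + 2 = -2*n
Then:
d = -13/19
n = -26/19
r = 12/19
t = 9/38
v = 25/19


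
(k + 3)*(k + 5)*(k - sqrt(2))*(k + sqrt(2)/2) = k^4 - sqrt(2)*k^3/2 + 8*k^3 - 4*sqrt(2)*k^2 + 14*k^2 - 15*sqrt(2)*k/2 - 8*k - 15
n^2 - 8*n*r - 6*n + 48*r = (n - 6)*(n - 8*r)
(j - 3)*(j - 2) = j^2 - 5*j + 6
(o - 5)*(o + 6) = o^2 + o - 30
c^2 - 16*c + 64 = (c - 8)^2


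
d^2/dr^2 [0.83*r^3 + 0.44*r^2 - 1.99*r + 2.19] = 4.98*r + 0.88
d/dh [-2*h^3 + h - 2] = 1 - 6*h^2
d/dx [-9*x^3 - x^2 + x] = -27*x^2 - 2*x + 1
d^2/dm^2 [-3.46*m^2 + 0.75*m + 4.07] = -6.92000000000000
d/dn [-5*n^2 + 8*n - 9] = 8 - 10*n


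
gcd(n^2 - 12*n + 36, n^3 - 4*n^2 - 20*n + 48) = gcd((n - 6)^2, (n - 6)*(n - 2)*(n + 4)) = n - 6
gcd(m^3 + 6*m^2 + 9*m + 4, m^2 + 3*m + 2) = m + 1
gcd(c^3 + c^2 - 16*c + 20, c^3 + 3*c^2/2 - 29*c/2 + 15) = c^2 + 3*c - 10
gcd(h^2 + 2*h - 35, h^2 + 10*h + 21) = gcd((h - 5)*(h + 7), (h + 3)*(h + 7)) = h + 7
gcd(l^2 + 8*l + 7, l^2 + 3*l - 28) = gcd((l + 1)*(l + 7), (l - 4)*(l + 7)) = l + 7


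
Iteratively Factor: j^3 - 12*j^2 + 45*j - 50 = (j - 2)*(j^2 - 10*j + 25) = (j - 5)*(j - 2)*(j - 5)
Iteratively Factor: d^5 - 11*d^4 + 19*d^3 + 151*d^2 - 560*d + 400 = (d - 5)*(d^4 - 6*d^3 - 11*d^2 + 96*d - 80) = (d - 5)*(d - 1)*(d^3 - 5*d^2 - 16*d + 80) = (d - 5)*(d - 1)*(d + 4)*(d^2 - 9*d + 20) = (d - 5)*(d - 4)*(d - 1)*(d + 4)*(d - 5)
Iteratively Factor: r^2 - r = (r)*(r - 1)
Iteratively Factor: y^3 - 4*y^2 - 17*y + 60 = (y + 4)*(y^2 - 8*y + 15) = (y - 5)*(y + 4)*(y - 3)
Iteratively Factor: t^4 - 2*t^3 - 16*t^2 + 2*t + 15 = (t + 3)*(t^3 - 5*t^2 - t + 5) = (t - 1)*(t + 3)*(t^2 - 4*t - 5) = (t - 5)*(t - 1)*(t + 3)*(t + 1)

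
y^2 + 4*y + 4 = (y + 2)^2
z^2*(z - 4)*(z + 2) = z^4 - 2*z^3 - 8*z^2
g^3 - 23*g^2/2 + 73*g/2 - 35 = (g - 7)*(g - 5/2)*(g - 2)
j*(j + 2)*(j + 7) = j^3 + 9*j^2 + 14*j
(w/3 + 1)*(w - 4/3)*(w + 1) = w^3/3 + 8*w^2/9 - 7*w/9 - 4/3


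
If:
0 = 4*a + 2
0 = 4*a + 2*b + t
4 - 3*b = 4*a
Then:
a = -1/2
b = 2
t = -2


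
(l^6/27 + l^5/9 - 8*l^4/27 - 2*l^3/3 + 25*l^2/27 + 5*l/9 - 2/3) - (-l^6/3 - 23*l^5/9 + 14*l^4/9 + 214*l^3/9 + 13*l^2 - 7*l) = 10*l^6/27 + 8*l^5/3 - 50*l^4/27 - 220*l^3/9 - 326*l^2/27 + 68*l/9 - 2/3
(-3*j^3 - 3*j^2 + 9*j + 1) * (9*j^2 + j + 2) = -27*j^5 - 30*j^4 + 72*j^3 + 12*j^2 + 19*j + 2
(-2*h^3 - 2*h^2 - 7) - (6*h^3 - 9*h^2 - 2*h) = -8*h^3 + 7*h^2 + 2*h - 7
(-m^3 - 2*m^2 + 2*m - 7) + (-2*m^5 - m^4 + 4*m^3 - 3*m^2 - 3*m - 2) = -2*m^5 - m^4 + 3*m^3 - 5*m^2 - m - 9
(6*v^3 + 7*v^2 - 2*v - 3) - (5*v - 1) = 6*v^3 + 7*v^2 - 7*v - 2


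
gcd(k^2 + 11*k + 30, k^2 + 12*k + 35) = k + 5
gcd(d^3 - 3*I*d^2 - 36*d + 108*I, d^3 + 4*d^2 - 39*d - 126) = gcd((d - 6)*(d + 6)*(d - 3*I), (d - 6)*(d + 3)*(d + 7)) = d - 6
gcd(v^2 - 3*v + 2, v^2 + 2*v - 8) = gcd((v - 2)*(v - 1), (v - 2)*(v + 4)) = v - 2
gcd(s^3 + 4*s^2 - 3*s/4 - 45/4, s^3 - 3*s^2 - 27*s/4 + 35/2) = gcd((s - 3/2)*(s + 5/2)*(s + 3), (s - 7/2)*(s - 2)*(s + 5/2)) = s + 5/2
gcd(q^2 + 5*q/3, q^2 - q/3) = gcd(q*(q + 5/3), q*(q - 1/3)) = q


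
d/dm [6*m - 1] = 6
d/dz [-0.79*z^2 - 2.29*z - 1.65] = -1.58*z - 2.29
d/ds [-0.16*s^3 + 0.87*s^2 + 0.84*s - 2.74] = -0.48*s^2 + 1.74*s + 0.84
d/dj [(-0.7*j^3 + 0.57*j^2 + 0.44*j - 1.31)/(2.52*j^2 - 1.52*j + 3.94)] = (-1.764*j^4 + 2.128*j^3 - 10.2492*j^2 + 11.094*j - 0.2576)/(6.3504*j^4 - 7.6608*j^3 + 22.168*j^2 - 11.9776*j + 15.5236)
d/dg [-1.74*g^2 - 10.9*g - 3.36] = -3.48*g - 10.9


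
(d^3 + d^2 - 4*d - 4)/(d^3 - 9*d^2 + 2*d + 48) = (d^2 - d - 2)/(d^2 - 11*d + 24)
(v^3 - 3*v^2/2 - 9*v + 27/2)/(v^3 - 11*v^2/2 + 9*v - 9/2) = (v + 3)/(v - 1)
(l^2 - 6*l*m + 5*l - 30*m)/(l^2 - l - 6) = (-l^2 + 6*l*m - 5*l + 30*m)/(-l^2 + l + 6)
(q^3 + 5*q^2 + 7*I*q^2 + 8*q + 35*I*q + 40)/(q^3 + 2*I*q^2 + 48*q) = (q^2 + q*(5 - I) - 5*I)/(q*(q - 6*I))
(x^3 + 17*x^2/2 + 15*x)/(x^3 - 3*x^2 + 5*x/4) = 2*(2*x^2 + 17*x + 30)/(4*x^2 - 12*x + 5)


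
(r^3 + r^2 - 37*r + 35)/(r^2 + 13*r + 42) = (r^2 - 6*r + 5)/(r + 6)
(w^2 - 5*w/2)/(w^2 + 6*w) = (w - 5/2)/(w + 6)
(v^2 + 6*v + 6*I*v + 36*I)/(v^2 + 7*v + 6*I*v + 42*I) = (v + 6)/(v + 7)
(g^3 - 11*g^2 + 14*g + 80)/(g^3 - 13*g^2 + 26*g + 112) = (g - 5)/(g - 7)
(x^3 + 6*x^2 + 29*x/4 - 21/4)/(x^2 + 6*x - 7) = (4*x^3 + 24*x^2 + 29*x - 21)/(4*(x^2 + 6*x - 7))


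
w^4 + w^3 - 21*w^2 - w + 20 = (w - 4)*(w - 1)*(w + 1)*(w + 5)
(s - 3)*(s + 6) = s^2 + 3*s - 18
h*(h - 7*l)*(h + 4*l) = h^3 - 3*h^2*l - 28*h*l^2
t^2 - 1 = (t - 1)*(t + 1)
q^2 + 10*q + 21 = (q + 3)*(q + 7)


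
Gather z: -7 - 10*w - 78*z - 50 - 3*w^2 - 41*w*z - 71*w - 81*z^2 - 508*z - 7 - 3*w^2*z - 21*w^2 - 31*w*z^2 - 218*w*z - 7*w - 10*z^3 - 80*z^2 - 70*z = -24*w^2 - 88*w - 10*z^3 + z^2*(-31*w - 161) + z*(-3*w^2 - 259*w - 656) - 64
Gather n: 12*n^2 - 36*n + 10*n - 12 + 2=12*n^2 - 26*n - 10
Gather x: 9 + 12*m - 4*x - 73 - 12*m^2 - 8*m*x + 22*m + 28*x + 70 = -12*m^2 + 34*m + x*(24 - 8*m) + 6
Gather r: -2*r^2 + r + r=-2*r^2 + 2*r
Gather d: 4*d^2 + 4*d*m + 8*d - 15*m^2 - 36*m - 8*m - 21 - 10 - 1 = 4*d^2 + d*(4*m + 8) - 15*m^2 - 44*m - 32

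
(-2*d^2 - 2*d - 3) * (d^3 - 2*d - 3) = -2*d^5 - 2*d^4 + d^3 + 10*d^2 + 12*d + 9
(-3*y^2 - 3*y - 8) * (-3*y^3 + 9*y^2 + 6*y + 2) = 9*y^5 - 18*y^4 - 21*y^3 - 96*y^2 - 54*y - 16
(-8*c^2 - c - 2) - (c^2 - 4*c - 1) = -9*c^2 + 3*c - 1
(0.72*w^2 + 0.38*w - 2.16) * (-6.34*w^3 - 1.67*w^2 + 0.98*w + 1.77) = -4.5648*w^5 - 3.6116*w^4 + 13.7654*w^3 + 5.254*w^2 - 1.4442*w - 3.8232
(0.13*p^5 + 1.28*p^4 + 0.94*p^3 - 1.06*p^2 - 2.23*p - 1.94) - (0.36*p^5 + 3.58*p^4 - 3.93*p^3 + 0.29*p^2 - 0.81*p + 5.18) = -0.23*p^5 - 2.3*p^4 + 4.87*p^3 - 1.35*p^2 - 1.42*p - 7.12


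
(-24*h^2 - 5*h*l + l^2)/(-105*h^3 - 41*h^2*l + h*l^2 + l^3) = (8*h - l)/(35*h^2 + 2*h*l - l^2)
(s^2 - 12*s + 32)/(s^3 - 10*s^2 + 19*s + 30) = (s^2 - 12*s + 32)/(s^3 - 10*s^2 + 19*s + 30)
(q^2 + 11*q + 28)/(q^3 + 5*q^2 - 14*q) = (q + 4)/(q*(q - 2))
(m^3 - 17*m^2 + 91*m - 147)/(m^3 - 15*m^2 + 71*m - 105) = (m - 7)/(m - 5)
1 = 1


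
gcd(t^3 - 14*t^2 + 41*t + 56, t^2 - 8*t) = t - 8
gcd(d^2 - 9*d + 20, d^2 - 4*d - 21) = 1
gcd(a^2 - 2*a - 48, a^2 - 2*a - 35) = 1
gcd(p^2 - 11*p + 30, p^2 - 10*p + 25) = p - 5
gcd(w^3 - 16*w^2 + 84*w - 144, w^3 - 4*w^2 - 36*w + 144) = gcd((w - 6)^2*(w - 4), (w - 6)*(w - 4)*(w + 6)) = w^2 - 10*w + 24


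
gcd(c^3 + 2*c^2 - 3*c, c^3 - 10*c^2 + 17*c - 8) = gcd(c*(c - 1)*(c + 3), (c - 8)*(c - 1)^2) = c - 1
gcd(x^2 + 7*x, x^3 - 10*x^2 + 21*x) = x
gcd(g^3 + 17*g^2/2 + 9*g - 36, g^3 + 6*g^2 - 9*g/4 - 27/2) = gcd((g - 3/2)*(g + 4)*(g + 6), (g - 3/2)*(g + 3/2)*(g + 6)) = g^2 + 9*g/2 - 9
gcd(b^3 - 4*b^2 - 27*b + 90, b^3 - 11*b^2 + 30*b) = b - 6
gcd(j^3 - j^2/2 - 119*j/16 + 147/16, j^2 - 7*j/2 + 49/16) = j^2 - 7*j/2 + 49/16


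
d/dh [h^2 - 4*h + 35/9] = 2*h - 4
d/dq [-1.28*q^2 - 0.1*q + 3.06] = -2.56*q - 0.1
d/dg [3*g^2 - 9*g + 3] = 6*g - 9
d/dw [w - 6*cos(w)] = 6*sin(w) + 1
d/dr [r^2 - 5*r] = 2*r - 5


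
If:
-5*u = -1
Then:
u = 1/5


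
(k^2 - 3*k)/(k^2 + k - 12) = k/(k + 4)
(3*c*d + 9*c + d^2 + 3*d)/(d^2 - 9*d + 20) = (3*c*d + 9*c + d^2 + 3*d)/(d^2 - 9*d + 20)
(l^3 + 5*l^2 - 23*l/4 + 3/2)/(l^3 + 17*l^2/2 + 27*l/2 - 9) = (l - 1/2)/(l + 3)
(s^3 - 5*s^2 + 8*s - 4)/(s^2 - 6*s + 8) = (s^2 - 3*s + 2)/(s - 4)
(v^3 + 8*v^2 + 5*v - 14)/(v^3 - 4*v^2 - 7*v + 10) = (v + 7)/(v - 5)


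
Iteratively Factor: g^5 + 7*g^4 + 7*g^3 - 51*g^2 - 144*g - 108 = (g + 2)*(g^4 + 5*g^3 - 3*g^2 - 45*g - 54) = (g - 3)*(g + 2)*(g^3 + 8*g^2 + 21*g + 18) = (g - 3)*(g + 2)*(g + 3)*(g^2 + 5*g + 6) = (g - 3)*(g + 2)*(g + 3)^2*(g + 2)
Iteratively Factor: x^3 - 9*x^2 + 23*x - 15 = (x - 5)*(x^2 - 4*x + 3) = (x - 5)*(x - 1)*(x - 3)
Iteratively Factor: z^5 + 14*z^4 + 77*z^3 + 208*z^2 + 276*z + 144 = (z + 4)*(z^4 + 10*z^3 + 37*z^2 + 60*z + 36) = (z + 2)*(z + 4)*(z^3 + 8*z^2 + 21*z + 18) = (z + 2)^2*(z + 4)*(z^2 + 6*z + 9) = (z + 2)^2*(z + 3)*(z + 4)*(z + 3)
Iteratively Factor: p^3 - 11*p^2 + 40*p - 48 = (p - 3)*(p^2 - 8*p + 16) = (p - 4)*(p - 3)*(p - 4)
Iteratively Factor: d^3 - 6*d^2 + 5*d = (d)*(d^2 - 6*d + 5) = d*(d - 5)*(d - 1)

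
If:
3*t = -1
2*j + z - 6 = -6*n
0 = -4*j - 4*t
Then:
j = 1/3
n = 8/9 - z/6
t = -1/3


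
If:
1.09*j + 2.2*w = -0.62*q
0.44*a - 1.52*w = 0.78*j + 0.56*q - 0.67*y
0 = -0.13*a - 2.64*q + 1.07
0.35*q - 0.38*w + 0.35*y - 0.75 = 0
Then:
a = 0.30245709844486 - 1.62436470642022*y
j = 3.03574214949364 - 2.05320035459091*y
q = 0.0799876559979653*y + 0.390409309546276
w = 0.994725472629705*y - 1.6140966885758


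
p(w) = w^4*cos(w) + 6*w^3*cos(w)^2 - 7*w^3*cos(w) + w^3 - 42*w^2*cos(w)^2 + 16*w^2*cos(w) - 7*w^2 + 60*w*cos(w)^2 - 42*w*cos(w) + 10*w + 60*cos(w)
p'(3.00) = -13.50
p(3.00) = -11.58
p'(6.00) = 594.01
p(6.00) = 318.07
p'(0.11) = 12.93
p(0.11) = 62.27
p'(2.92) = -16.50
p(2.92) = -10.38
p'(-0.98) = 27.99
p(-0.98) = 19.12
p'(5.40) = 249.06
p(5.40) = 55.44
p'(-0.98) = 27.99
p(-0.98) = 19.12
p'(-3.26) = 825.14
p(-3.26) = -1696.99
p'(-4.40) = -1891.78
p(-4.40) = -883.60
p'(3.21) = -1.50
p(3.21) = -13.24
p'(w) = -w^4*sin(w) - 12*w^3*sin(w)*cos(w) + 7*w^3*sin(w) + 4*w^3*cos(w) + 84*w^2*sin(w)*cos(w) - 16*w^2*sin(w) + 18*w^2*cos(w)^2 - 21*w^2*cos(w) + 3*w^2 - 120*w*sin(w)*cos(w) + 42*w*sin(w) - 84*w*cos(w)^2 + 32*w*cos(w) - 14*w - 60*sin(w) + 60*cos(w)^2 - 42*cos(w) + 10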